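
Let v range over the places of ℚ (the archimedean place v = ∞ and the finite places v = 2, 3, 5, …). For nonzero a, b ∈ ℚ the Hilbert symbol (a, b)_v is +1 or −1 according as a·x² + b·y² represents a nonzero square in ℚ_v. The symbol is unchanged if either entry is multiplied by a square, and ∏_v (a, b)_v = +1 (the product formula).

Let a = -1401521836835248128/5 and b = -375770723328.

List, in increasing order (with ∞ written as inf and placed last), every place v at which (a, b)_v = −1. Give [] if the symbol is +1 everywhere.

[2, 5, 23, inf]

Mod squares: a ≡ -17710, b ≡ -13. Check v ∈ {∞, 2, 3, 5, 7, 11, 13, 23}.
v=13: a=13^2·(≡9), b=13^1·(≡9) mod 13; (9|13)=+1, (9|13)=+1; (−1)^{2·1·6}·(+1)^1·(+1)^2 = +1.
v=7: a=7^3·(≡2), b=7^2·(≡4) mod 7; (2|7)=+1, (4|7)=+1; (−1)^{3·2·3}·(+1)^2·(+1)^3 = +1.
v=11: a=11^3·(≡8), b=11^2·(≡9) mod 11; (8|11)=-1, (9|11)=+1; (−1)^{3·2·5}·(-1)^2·(+1)^3 = +1.
v=23: a=23^3·(≡12), b=23^2·(≡5) mod 23; (12|23)=+1, (5|23)=-1; (−1)^{3·2·11}·(+1)^2·(-1)^3 = -1.
v=2: v_2(a)=11, v_2(b)=10; units ≡ 1, 3 (mod 8); ε·ε+αω+βω = 0·1+11·1+10·0 ≡ 1  ⇒  (a,b)_2 = -1.
v=3: a=3^6·(≡2), b=3^2·(≡2) mod 3; (2|3)=-1, (2|3)=-1; (−1)^{6·2·1}·(-1)^2·(-1)^6 = +1.
v=∞: -17710 < 0 and -13 < 0  ⇒  (a,b)_∞ = -1.
v=5: a=5^-1·(≡2), b=5^0·(≡2) mod 5; (2|5)=-1, (2|5)=-1; (−1)^{-1·0·2}·(-1)^0·(-1)^-1 = -1.
(-17710, -13 / ℚ) ramifies at {2, 5, 23, ∞}: a division algebra.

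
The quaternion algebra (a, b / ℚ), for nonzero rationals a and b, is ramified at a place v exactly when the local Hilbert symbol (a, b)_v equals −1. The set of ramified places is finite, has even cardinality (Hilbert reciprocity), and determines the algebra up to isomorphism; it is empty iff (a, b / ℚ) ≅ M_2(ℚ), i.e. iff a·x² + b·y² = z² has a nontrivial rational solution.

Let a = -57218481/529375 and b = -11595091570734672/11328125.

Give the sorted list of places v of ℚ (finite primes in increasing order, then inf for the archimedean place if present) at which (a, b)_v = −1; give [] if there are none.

[3, 7, 29, inf]

Mod squares: a ≡ -6783, b ≡ -2163777. Check v ∈ {∞, 2, 3, 5, 7, 11, 13, 17, 19, 29}.
v=∞: -6783 < 0 and -2163777 < 0  ⇒  (a,b)_∞ = -1.
v=13: a=13^0·(≡9), b=13^2·(≡2) mod 13; (9|13)=+1, (2|13)=-1; (−1)^{0·2·6}·(+1)^2·(-1)^0 = +1.
v=3: a=3^11·(≡1), b=3^3·(≡1) mod 3; (1|3)=+1, (1|3)=+1; (−1)^{11·3·1}·(+1)^3·(+1)^11 = -1.
v=11: a=11^-2·(≡4), b=11^1·(≡2) mod 11; (4|11)=+1, (2|11)=-1; (−1)^{-2·1·5}·(+1)^1·(-1)^-2 = +1.
v=2: v_2(a)=0, v_2(b)=4; units ≡ 1, 7 (mod 8); ε·ε+αω+βω = 0·1+0·0+4·0 ≡ 0  ⇒  (a,b)_2 = +1.
v=19: a=19^1·(≡6), b=19^5·(≡15) mod 19; (6|19)=+1, (15|19)=-1; (−1)^{1·5·9}·(+1)^5·(-1)^1 = +1.
v=7: a=7^-1·(≡4), b=7^3·(≡4) mod 7; (4|7)=+1, (4|7)=+1; (−1)^{-1·3·3}·(+1)^3·(+1)^-1 = -1.
v=17: a=17^1·(≡13), b=17^1·(≡13) mod 17; (13|17)=+1, (13|17)=+1; (−1)^{1·1·8}·(+1)^1·(+1)^1 = +1.
v=5: a=5^-4·(≡2), b=5^-8·(≡2) mod 5; (2|5)=-1, (2|5)=-1; (−1)^{-4·-8·2}·(-1)^-8·(-1)^-4 = +1.
v=29: a=29^0·(≡3), b=29^-1·(≡23) mod 29; (3|29)=-1, (23|29)=+1; (−1)^{0·-1·14}·(-1)^-1·(+1)^0 = -1.
|Ram(-6783, -2163777)| = 4, even; anisotropic at {3, 7, 29, ∞}.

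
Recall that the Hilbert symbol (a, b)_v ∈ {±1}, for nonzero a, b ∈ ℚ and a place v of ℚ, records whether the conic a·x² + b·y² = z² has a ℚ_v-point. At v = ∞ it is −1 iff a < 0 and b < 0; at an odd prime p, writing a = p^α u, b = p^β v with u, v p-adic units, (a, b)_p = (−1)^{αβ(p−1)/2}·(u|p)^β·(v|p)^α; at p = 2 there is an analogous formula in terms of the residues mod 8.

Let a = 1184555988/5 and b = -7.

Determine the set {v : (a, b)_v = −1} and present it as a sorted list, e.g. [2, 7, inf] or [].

Mod squares: a ≡ 373065, b ≡ -7. Check v ∈ {∞, 2, 3, 5, 7, 11, 17, 19}.
v=17: a=17^1·(≡9), b=17^0·(≡10) mod 17; (9|17)=+1, (10|17)=-1; (−1)^{1·0·8}·(+1)^0·(-1)^1 = -1.
v=7: a=7^3·(≡2), b=7^1·(≡6) mod 7; (2|7)=+1, (6|7)=-1; (−1)^{3·1·3}·(+1)^1·(-1)^3 = +1.
v=3: a=3^5·(≡2), b=3^0·(≡2) mod 3; (2|3)=-1, (2|3)=-1; (−1)^{5·0·1}·(-1)^0·(-1)^5 = -1.
v=19: a=19^1·(≡2), b=19^0·(≡12) mod 19; (2|19)=-1, (12|19)=-1; (−1)^{1·0·9}·(-1)^0·(-1)^1 = -1.
v=∞: 373065 > 0 and -7 < 0  ⇒  (a,b)_∞ = +1.
v=2: v_2(a)=2, v_2(b)=0; units ≡ 1, 1 (mod 8); ε·ε+αω+βω = 0·0+2·0+0·0 ≡ 0  ⇒  (a,b)_2 = +1.
v=5: a=5^-1·(≡3), b=5^0·(≡3) mod 5; (3|5)=-1, (3|5)=-1; (−1)^{-1·0·2}·(-1)^0·(-1)^-1 = -1.
v=11: a=11^1·(≡2), b=11^0·(≡4) mod 11; (2|11)=-1, (4|11)=+1; (−1)^{1·0·5}·(-1)^0·(+1)^1 = +1.
(373065, -7 / ℚ) ramifies at {3, 5, 17, 19}: a division algebra.

[3, 5, 17, 19]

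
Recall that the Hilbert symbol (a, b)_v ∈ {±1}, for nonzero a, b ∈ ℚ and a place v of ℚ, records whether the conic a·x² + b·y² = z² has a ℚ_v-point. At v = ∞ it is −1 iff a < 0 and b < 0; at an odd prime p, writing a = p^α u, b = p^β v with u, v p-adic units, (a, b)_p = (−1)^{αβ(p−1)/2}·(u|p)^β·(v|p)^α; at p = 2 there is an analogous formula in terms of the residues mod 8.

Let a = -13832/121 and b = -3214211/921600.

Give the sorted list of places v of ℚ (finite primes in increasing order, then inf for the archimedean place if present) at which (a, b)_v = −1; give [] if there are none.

[2, 7, 11, inf]

Mod squares: a ≡ -3458, b ≡ -19019. Check v ∈ {∞, 2, 3, 5, 7, 11, 13, 19}.
v=3: a=3^0·(≡1), b=3^-2·(≡1) mod 3; (1|3)=+1, (1|3)=+1; (−1)^{0·-2·1}·(+1)^-2·(+1)^0 = +1.
v=5: a=5^0·(≡3), b=5^-2·(≡1) mod 5; (3|5)=-1, (1|5)=+1; (−1)^{0·-2·2}·(-1)^-2·(+1)^0 = +1.
v=2: v_2(a)=3, v_2(b)=-12; units ≡ 7, 5 (mod 8); ε·ε+αω+βω = 1·0+3·1+-12·0 ≡ 1  ⇒  (a,b)_2 = -1.
v=19: a=19^1·(≡10), b=19^1·(≡9) mod 19; (10|19)=-1, (9|19)=+1; (−1)^{1·1·9}·(-1)^1·(+1)^1 = +1.
v=7: a=7^1·(≡6), b=7^1·(≡6) mod 7; (6|7)=-1, (6|7)=-1; (−1)^{1·1·3}·(-1)^1·(-1)^1 = -1.
v=∞: -3458 < 0 and -19019 < 0  ⇒  (a,b)_∞ = -1.
v=11: a=11^-2·(≡6), b=11^1·(≡4) mod 11; (6|11)=-1, (4|11)=+1; (−1)^{-2·1·5}·(-1)^1·(+1)^-2 = -1.
v=13: a=13^1·(≡7), b=13^3·(≡8) mod 13; (7|13)=-1, (8|13)=-1; (−1)^{1·3·6}·(-1)^3·(-1)^1 = +1.
Ram(-3458, -19019) = {2, 7, 11, ∞}; no ℚ_2-point on the conic.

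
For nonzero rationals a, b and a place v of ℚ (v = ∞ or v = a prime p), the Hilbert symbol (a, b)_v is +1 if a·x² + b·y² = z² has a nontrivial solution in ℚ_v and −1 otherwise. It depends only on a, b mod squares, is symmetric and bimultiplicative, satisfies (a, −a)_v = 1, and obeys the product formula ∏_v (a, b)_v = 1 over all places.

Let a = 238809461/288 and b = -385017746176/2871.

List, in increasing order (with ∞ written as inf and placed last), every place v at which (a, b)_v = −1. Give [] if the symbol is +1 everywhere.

Mod squares: a ≡ 497002, b ≡ -6061. Check v ∈ {∞, 2, 3, 7, 11, 19, 29, 31, 41}.
v=29: a=29^1·(≡1), b=29^-1·(≡24) mod 29; (1|29)=+1, (24|29)=+1; (−1)^{1·-1·14}·(+1)^-1·(+1)^1 = +1.
v=19: a=19^1·(≡13), b=19^1·(≡11) mod 19; (13|19)=-1, (11|19)=+1; (−1)^{1·1·9}·(-1)^1·(+1)^1 = +1.
v=7: a=7^0·(≡2), b=7^2·(≡2) mod 7; (2|7)=+1, (2|7)=+1; (−1)^{0·2·3}·(+1)^2·(+1)^0 = +1.
v=2: v_2(a)=-5, v_2(b)=8; units ≡ 5, 3 (mod 8); ε·ε+αω+βω = 0·1+-5·1+8·1 ≡ 1  ⇒  (a,b)_2 = -1.
v=∞: 497002 > 0 and -6061 < 0  ⇒  (a,b)_∞ = +1.
v=41: a=41^1·(≡38), b=41^2·(≡28) mod 41; (38|41)=-1, (28|41)=-1; (−1)^{1·2·20}·(-1)^2·(-1)^1 = -1.
v=31: a=31^2·(≡4), b=31^2·(≡15) mod 31; (4|31)=+1, (15|31)=-1; (−1)^{2·2·15}·(+1)^2·(-1)^2 = +1.
v=3: a=3^-2·(≡1), b=3^-2·(≡2) mod 3; (1|3)=+1, (2|3)=-1; (−1)^{-2·-2·1}·(+1)^-2·(-1)^-2 = +1.
v=11: a=11^1·(≡5), b=11^-1·(≡10) mod 11; (5|11)=+1, (10|11)=-1; (−1)^{1·-1·5}·(+1)^-1·(-1)^1 = +1.
|Ram(497002, -6061)| = 2, even; anisotropic at {2, 41}.

[2, 41]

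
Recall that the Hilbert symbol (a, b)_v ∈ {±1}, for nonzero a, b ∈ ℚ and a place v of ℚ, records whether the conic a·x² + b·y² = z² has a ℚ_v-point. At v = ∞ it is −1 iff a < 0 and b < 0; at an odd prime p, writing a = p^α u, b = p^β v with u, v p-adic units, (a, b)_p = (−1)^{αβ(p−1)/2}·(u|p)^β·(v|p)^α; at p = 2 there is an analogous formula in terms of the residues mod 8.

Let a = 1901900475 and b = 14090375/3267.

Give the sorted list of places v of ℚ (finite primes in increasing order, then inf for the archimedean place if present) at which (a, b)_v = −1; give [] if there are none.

[23, 29]

Mod squares: a ≡ 19, b ≡ 10005. Check v ∈ {∞, 2, 3, 5, 11, 13, 19, 23, 29}.
v=13: a=13^0·(≡7), b=13^2·(≡8) mod 13; (7|13)=-1, (8|13)=-1; (−1)^{0·2·6}·(-1)^2·(-1)^0 = +1.
v=29: a=29^2·(≡26), b=29^1·(≡2) mod 29; (26|29)=-1, (2|29)=-1; (−1)^{2·1·14}·(-1)^1·(-1)^2 = -1.
v=2: v_2(a)=0, v_2(b)=0; units ≡ 3, 5 (mod 8); ε·ε+αω+βω = 1·0+0·1+0·1 ≡ 0  ⇒  (a,b)_2 = +1.
v=23: a=23^2·(≡7), b=23^1·(≡20) mod 23; (7|23)=-1, (20|23)=-1; (−1)^{2·1·11}·(-1)^1·(-1)^2 = -1.
v=5: a=5^2·(≡4), b=5^3·(≡4) mod 5; (4|5)=+1, (4|5)=+1; (−1)^{2·3·2}·(+1)^3·(+1)^2 = +1.
v=∞: 19 > 0 and 10005 > 0  ⇒  (a,b)_∞ = +1.
v=11: a=11^0·(≡2), b=11^-2·(≡7) mod 11; (2|11)=-1, (7|11)=-1; (−1)^{0·-2·5}·(-1)^-2·(-1)^0 = +1.
v=3: a=3^2·(≡1), b=3^-3·(≡2) mod 3; (1|3)=+1, (2|3)=-1; (−1)^{2·-3·1}·(+1)^-3·(-1)^2 = +1.
v=19: a=19^1·(≡7), b=19^0·(≡6) mod 19; (7|19)=+1, (6|19)=+1; (−1)^{1·0·9}·(+1)^0·(+1)^1 = +1.
Ram(19, 10005) = {23, 29}; no ℚ_23-point on the conic.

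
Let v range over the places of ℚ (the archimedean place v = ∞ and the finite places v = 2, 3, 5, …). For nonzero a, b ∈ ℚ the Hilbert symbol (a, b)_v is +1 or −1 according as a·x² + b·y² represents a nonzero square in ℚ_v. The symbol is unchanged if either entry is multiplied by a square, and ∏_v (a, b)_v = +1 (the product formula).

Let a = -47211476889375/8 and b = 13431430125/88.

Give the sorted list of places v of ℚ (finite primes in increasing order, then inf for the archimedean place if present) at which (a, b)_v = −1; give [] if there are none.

[11, 17]

(a, b) ≡ (-3774, 106590) mod (ℚ^×)²; places V = {2, 3, 5, 11, 17, 19, 37, ∞}.
(a,b)_19: α=2, u≡17; β=1, v≡1 (mod 19); (17|19)=+1, (1|19)=+1; sign (−1)^0·+1^1·+1^2 = +1.
(a,b)_3: α=5, u≡2; β=5, v≡1 (mod 3); (2|3)=-1, (1|3)=+1; sign (−1)^1·-1^5·+1^5 = +1.
(a,b)_37: α=3, u≡3; β=2, v≡12 (mod 37); (3|37)=+1, (12|37)=+1; sign (−1)^0·+1^2·+1^3 = +1.
(a,b)_17: α=1, u≡15; β=1, v≡10 (mod 17); (15|17)=+1, (10|17)=-1; sign (−1)^0·+1^1·-1^1 = -1.
(a,b)_5: α=4, u≡4; β=3, v≡2 (mod 5); (4|5)=+1, (2|5)=-1; sign (−1)^0·+1^3·-1^4 = +1.
(a,b)_11: α=0, u≡6; β=-1, v≡10 (mod 11); (6|11)=-1, (10|11)=-1; sign (−1)^0·-1^-1·-1^0 = -1.
(a,b)_2: α=-3, β=-3; u≡1, v≡7 (mod 8); ε(u)ε(v)=0·1, αω(v)=-3·0, βω(u)=-3·0; sum ≡ 0  ⇒  +1.
(a,b)_∞: sgn(-3774)=−, sgn(106590)=+, so +1.
(-3774, 106590 / ℚ) ramifies at {11, 17}: a division algebra.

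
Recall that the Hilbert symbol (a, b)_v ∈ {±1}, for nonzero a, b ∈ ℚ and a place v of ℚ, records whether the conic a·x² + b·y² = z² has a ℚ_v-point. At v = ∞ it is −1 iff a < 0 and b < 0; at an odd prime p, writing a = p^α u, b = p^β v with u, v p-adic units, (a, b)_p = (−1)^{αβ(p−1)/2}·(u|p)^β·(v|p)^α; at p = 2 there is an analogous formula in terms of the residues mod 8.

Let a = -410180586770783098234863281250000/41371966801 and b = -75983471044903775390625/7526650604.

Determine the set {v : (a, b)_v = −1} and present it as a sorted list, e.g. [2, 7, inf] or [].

[3, 5, 7, 11, 17, inf]

(a, b) ≡ (-133, -19635) mod (ℚ^×)²; places V = {2, 3, 5, 7, 11, 17, 19, 29, 41, ∞}.
(a,b)_5: α=16, u≡3; β=9, v≡3 (mod 5); (3|5)=-1, (3|5)=-1; sign (−1)^0·-1^9·-1^16 = -1.
(a,b)_17: α=4, u≡10; β=3, v≡16 (mod 17); (10|17)=-1, (16|17)=+1; sign (−1)^0·-1^3·+1^4 = -1.
(a,b)_∞: sgn(-133)=−, sgn(-19635)=−, so -1.
(a,b)_2: α=4, β=-2; u≡3, v≡5 (mod 8); ε(u)ε(v)=1·0, αω(v)=4·1, βω(u)=-2·1; sum ≡ 0  ⇒  +1.
(a,b)_19: α=7, u≡14; β=4, v≡11 (mod 19); (14|19)=-1, (11|19)=+1; sign (−1)^0·-1^4·+1^7 = +1.
(a,b)_29: α=0, u≡21; β=-2, v≡8 (mod 29); (21|29)=-1, (8|29)=-1; sign (−1)^0·-1^-2·-1^0 = +1.
(a,b)_11: α=-4, u≡8; β=-3, v≡7 (mod 11); (8|11)=-1, (7|11)=-1; sign (−1)^0·-1^-3·-1^-4 = -1.
(a,b)_7: α=3, u≡2; β=3, v≡1 (mod 7); (2|7)=+1, (1|7)=+1; sign (−1)^1·+1^3·+1^3 = -1.
(a,b)_41: α=-4, u≡18; β=-2, v≡1 (mod 41); (18|41)=+1, (1|41)=+1; sign (−1)^0·+1^-2·+1^-4 = +1.
(a,b)_3: α=8, u≡2; β=11, v≡1 (mod 3); (2|3)=-1, (1|3)=+1; sign (−1)^0·-1^11·+1^8 = -1.
|Ram(-133, -19635)| = 6, even; anisotropic at {3, 5, 7, 11, 17, ∞}.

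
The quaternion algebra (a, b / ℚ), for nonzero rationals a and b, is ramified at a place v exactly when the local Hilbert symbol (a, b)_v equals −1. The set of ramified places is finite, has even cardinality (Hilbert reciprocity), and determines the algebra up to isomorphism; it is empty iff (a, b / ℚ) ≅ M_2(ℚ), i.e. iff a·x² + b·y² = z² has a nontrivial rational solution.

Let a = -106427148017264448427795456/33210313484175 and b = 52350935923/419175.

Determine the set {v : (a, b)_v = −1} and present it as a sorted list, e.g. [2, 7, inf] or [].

[13, 17]

Mod squares: a ≡ -147407, b ≡ 95381. Check v ∈ {∞, 2, 3, 5, 11, 13, 17, 19, 23, 29, 43}.
v=11: a=11^6·(≡9), b=11^3·(≡9) mod 11; (9|11)=+1, (9|11)=+1; (−1)^{6·3·5}·(+1)^3·(+1)^6 = +1.
v=13: a=13^1·(≡9), b=13^1·(≡7) mod 13; (9|13)=+1, (7|13)=-1; (−1)^{1·1·6}·(+1)^1·(-1)^1 = -1.
v=29: a=29^3·(≡14), b=29^1·(≡8) mod 29; (14|29)=-1, (8|29)=-1; (−1)^{3·1·14}·(-1)^1·(-1)^3 = +1.
v=23: a=23^-3·(≡9), b=23^-1·(≡20) mod 23; (9|23)=+1, (20|23)=-1; (−1)^{-3·-1·11}·(+1)^-1·(-1)^-3 = +1.
v=∞: -147407 < 0 and 95381 > 0  ⇒  (a,b)_∞ = +1.
v=5: a=5^-2·(≡2), b=5^-2·(≡4) mod 5; (2|5)=-1, (4|5)=+1; (−1)^{-2·-2·2}·(-1)^-2·(+1)^-2 = +1.
v=17: a=17^5·(≡4), b=17^2·(≡10) mod 17; (4|17)=+1, (10|17)=-1; (−1)^{5·2·8}·(+1)^2·(-1)^5 = -1.
v=43: a=43^-2·(≡6), b=43^0·(≡20) mod 43; (6|43)=+1, (20|43)=-1; (−1)^{-2·0·21}·(+1)^0·(-1)^-2 = +1.
v=3: a=3^-10·(≡1), b=3^-6·(≡2) mod 3; (1|3)=+1, (2|3)=-1; (−1)^{-10·-6·1}·(+1)^-6·(-1)^-10 = +1.
v=2: v_2(a)=10, v_2(b)=0; units ≡ 1, 5 (mod 8); ε·ε+αω+βω = 0·0+10·1+0·0 ≡ 0  ⇒  (a,b)_2 = +1.
v=19: a=19^4·(≡12), b=19^2·(≡4) mod 19; (12|19)=-1, (4|19)=+1; (−1)^{4·2·9}·(-1)^2·(+1)^4 = +1.
Ram(-147407, 95381) = {13, 17}; no ℚ_13-point on the conic.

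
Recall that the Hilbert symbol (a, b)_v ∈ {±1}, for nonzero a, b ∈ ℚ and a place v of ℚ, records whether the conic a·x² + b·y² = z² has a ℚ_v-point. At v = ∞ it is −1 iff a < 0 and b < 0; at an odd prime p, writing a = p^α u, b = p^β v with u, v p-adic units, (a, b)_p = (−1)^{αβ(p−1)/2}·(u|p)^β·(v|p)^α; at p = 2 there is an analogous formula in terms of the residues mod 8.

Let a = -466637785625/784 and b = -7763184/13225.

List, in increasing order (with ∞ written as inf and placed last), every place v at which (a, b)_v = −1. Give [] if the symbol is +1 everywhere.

[11, inf]

(a, b) ≡ (-7337, -319) mod (ℚ^×)²; places V = {2, 3, 5, 7, 11, 13, 23, 29, ∞}.
(a,b)_7: α=-2, u≡5; β=0, v≡6 (mod 7); (5|7)=-1, (6|7)=-1; sign (−1)^0·-1^0·-1^-2 = +1.
(a,b)_3: α=0, u≡1; β=2, v≡2 (mod 3); (1|3)=+1, (2|3)=-1; sign (−1)^0·+1^2·-1^0 = +1.
(a,b)_∞: sgn(-7337)=−, sgn(-319)=−, so -1.
(a,b)_2: α=-4, β=4; u≡7, v≡1 (mod 8); ε(u)ε(v)=1·0, αω(v)=-4·0, βω(u)=4·0; sum ≡ 0  ⇒  +1.
(a,b)_23: α=1, u≡8; β=-2, v≡3 (mod 23); (8|23)=+1, (3|23)=+1; sign (−1)^0·+1^-2·+1^1 = +1.
(a,b)_11: α=3, u≡5; β=1, v≡9 (mod 11); (5|11)=+1, (9|11)=+1; sign (−1)^1·+1^1·+1^3 = -1.
(a,b)_13: α=0, u≡7; β=2, v≡8 (mod 13); (7|13)=-1, (8|13)=-1; sign (−1)^0·-1^2·-1^0 = +1.
(a,b)_5: α=4, u≡2; β=-2, v≡4 (mod 5); (2|5)=-1, (4|5)=+1; sign (−1)^0·-1^-2·+1^4 = +1.
(a,b)_29: α=3, u≡2; β=1, v≡3 (mod 29); (2|29)=-1, (3|29)=-1; sign (−1)^0·-1^1·-1^3 = +1.
Ram(-7337, -319) = {11, ∞}; no ℚ_11-point on the conic.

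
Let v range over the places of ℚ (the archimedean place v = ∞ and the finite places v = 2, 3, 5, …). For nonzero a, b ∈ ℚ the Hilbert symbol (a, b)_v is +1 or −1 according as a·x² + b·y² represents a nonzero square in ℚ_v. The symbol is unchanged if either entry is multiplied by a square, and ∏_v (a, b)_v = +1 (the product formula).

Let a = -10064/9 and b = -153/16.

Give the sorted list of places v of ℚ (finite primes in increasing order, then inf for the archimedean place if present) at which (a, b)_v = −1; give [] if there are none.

[2, 17, 37, inf]

(a, b) ≡ (-629, -17) mod (ℚ^×)²; places V = {2, 3, 17, 37, ∞}.
(a,b)_37: α=1, u≡15; β=0, v≡2 (mod 37); (15|37)=-1, (2|37)=-1; sign (−1)^0·-1^0·-1^1 = -1.
(a,b)_∞: sgn(-629)=−, sgn(-17)=−, so -1.
(a,b)_2: α=4, β=-4; u≡3, v≡7 (mod 8); ε(u)ε(v)=1·1, αω(v)=4·0, βω(u)=-4·1; sum ≡ 1  ⇒  -1.
(a,b)_17: α=1, u≡6; β=1, v≡9 (mod 17); (6|17)=-1, (9|17)=+1; sign (−1)^0·-1^1·+1^1 = -1.
(a,b)_3: α=-2, u≡1; β=2, v≡1 (mod 3); (1|3)=+1, (1|3)=+1; sign (−1)^0·+1^2·+1^-2 = +1.
Ram(-629, -17) = {2, 17, 37, ∞}; no ℚ_2-point on the conic.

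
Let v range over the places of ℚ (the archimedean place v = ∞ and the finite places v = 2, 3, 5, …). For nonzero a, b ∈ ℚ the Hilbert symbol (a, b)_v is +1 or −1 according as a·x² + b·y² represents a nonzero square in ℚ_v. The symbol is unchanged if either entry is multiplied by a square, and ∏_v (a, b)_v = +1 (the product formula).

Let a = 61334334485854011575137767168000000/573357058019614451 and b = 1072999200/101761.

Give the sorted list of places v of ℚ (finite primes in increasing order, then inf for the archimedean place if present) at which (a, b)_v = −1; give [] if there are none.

(a, b) ≡ (77, 9282) mod (ℚ^×)²; places V = {2, 3, 5, 7, 11, 13, 17, 23, 29, 37, 43, ∞}.
(a,b)_23: α=-2, u≡2; β=0, v≡8 (mod 23); (2|23)=+1, (8|23)=+1; sign (−1)^0·+1^0·+1^-2 = +1.
(a,b)_3: α=8, u≡2; β=1, v≡1 (mod 3); (2|3)=-1, (1|3)=+1; sign (−1)^0·-1^1·+1^8 = -1.
(a,b)_17: α=10, u≡4; β=3, v≡16 (mod 17); (4|17)=+1, (16|17)=+1; sign (−1)^0·+1^3·+1^10 = +1.
(a,b)_11: α=-3, u≡2; β=-2, v≡4 (mod 11); (2|11)=-1, (4|11)=+1; sign (−1)^0·-1^-2·+1^-3 = +1.
(a,b)_37: α=-2, u≡36; β=0, v≡8 (mod 37); (36|37)=+1, (8|37)=-1; sign (−1)^0·+1^0·-1^-2 = +1.
(a,b)_29: α=-6, u≡21; β=-2, v≡14 (mod 29); (21|29)=-1, (14|29)=-1; sign (−1)^0·-1^-2·-1^-6 = +1.
(a,b)_7: α=3, u≡2; β=1, v≡3 (mod 7); (2|7)=+1, (3|7)=-1; sign (−1)^1·+1^1·-1^3 = +1.
(a,b)_2: α=14, β=5; u≡5, v≡1 (mod 8); ε(u)ε(v)=0·0, αω(v)=14·0, βω(u)=5·1; sum ≡ 1  ⇒  -1.
(a,b)_43: α=2, u≡30; β=0, v≡22 (mod 43); (30|43)=-1, (22|43)=-1; sign (−1)^0·-1^0·-1^2 = +1.
(a,b)_13: α=4, u≡12; β=1, v≡10 (mod 13); (12|13)=+1, (10|13)=+1; sign (−1)^0·+1^1·+1^4 = +1.
(a,b)_5: α=6, u≡2; β=2, v≡3 (mod 5); (2|5)=-1, (3|5)=-1; sign (−1)^0·-1^2·-1^6 = +1.
(a,b)_∞: sgn(77)=+, sgn(9282)=+, so +1.
(77, 9282 / ℚ) ramifies at {2, 3}: a division algebra.

[2, 3]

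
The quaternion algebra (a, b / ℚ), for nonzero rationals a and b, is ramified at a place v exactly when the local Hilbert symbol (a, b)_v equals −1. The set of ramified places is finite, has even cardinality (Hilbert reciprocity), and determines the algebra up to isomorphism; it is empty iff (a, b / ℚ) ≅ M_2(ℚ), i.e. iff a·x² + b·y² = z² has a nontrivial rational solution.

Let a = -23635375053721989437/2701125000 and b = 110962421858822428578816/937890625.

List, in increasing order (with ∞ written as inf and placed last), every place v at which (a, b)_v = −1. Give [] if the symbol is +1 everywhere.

[2, 19]

Mod squares: a ≡ -20026, b ≡ 10743949. Check v ∈ {∞, 2, 3, 5, 7, 11, 17, 19, 29, 31, 37}.
v=11: a=11^2·(≡4), b=11^2·(≡10) mod 11; (4|11)=+1, (10|11)=-1; (−1)^{2·2·5}·(+1)^2·(-1)^2 = +1.
v=2: v_2(a)=-3, v_2(b)=10; units ≡ 3, 5 (mod 8); ε·ε+αω+βω = 1·0+-3·1+10·1 ≡ 1  ⇒  (a,b)_2 = -1.
v=37: a=37^0·(≡36), b=37^3·(≡30) mod 37; (36|37)=+1, (30|37)=+1; (−1)^{0·3·18}·(+1)^3·(+1)^0 = +1.
v=3: a=3^-2·(≡2), b=3^6·(≡1) mod 3; (2|3)=-1, (1|3)=+1; (−1)^{-2·6·1}·(-1)^6·(+1)^-2 = +1.
v=7: a=7^-4·(≡1), b=7^-4·(≡5) mod 7; (1|7)=+1, (5|7)=-1; (−1)^{-4·-4·3}·(+1)^-4·(-1)^-4 = +1.
v=31: a=31^3·(≡16), b=31^1·(≡11) mod 31; (16|31)=+1, (11|31)=-1; (−1)^{3·1·15}·(+1)^1·(-1)^3 = +1.
v=29: a=29^2·(≡4), b=29^1·(≡13) mod 29; (4|29)=+1, (13|29)=+1; (−1)^{2·1·14}·(+1)^1·(+1)^2 = +1.
v=19: a=19^1·(≡12), b=19^1·(≡12) mod 19; (12|19)=-1, (12|19)=-1; (−1)^{1·1·9}·(-1)^1·(-1)^1 = -1.
v=5: a=5^-6·(≡4), b=5^-8·(≡1) mod 5; (4|5)=+1, (1|5)=+1; (−1)^{-6·-8·2}·(+1)^-8·(+1)^-6 = +1.
v=∞: -20026 < 0 and 10743949 > 0  ⇒  (a,b)_∞ = +1.
v=17: a=17^7·(≡10), b=17^5·(≡10) mod 17; (10|17)=-1, (10|17)=-1; (−1)^{7·5·8}·(-1)^5·(-1)^7 = +1.
(-20026, 10743949 / ℚ) ramifies at {2, 19}: a division algebra.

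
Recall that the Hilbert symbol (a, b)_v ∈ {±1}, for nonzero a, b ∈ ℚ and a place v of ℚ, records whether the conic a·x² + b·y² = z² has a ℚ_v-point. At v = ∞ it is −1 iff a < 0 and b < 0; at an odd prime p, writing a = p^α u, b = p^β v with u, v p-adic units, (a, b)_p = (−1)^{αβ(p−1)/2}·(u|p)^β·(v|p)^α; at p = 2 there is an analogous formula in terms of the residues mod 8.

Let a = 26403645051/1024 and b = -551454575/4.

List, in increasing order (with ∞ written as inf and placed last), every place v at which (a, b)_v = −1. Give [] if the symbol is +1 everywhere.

[7, 29]

(a, b) ≡ (165851, -1247) mod (ℚ^×)²; places V = {2, 3, 5, 7, 19, 29, 43, ∞}.
(a,b)_43: α=1, u≡19; β=1, v≡24 (mod 43); (19|43)=-1, (24|43)=+1; sign (−1)^1·-1^1·+1^1 = +1.
(a,b)_7: α=3, u≡6; β=2, v≡3 (mod 7); (6|7)=-1, (3|7)=-1; sign (−1)^0·-1^2·-1^3 = -1.
(a,b)_19: α=3, u≡3; β=2, v≡11 (mod 19); (3|19)=-1, (11|19)=+1; sign (−1)^0·-1^2·+1^3 = +1.
(a,b)_∞: sgn(165851)=+, sgn(-1247)=−, so +1.
(a,b)_3: α=2, u≡2; β=0, v≡1 (mod 3); (2|3)=-1, (1|3)=+1; sign (−1)^0·-1^0·+1^2 = +1.
(a,b)_2: α=-10, β=-2; u≡3, v≡1 (mod 8); ε(u)ε(v)=1·0, αω(v)=-10·0, βω(u)=-2·1; sum ≡ 0  ⇒  +1.
(a,b)_29: α=1, u≡23; β=1, v≡15 (mod 29); (23|29)=+1, (15|29)=-1; sign (−1)^0·+1^1·-1^1 = -1.
(a,b)_5: α=0, u≡4; β=2, v≡3 (mod 5); (4|5)=+1, (3|5)=-1; sign (−1)^0·+1^2·-1^0 = +1.
Ram(165851, -1247) = {7, 29}; no ℚ_7-point on the conic.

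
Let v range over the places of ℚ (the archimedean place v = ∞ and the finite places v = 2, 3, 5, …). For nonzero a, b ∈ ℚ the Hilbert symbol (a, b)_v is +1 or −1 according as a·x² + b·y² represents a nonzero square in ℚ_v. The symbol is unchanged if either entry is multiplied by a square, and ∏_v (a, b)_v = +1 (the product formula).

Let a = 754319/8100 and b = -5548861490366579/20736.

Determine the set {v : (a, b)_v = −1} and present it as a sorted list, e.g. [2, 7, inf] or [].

[17, 31]

Mod squares: a ≡ 551, b ≡ -272459. Check v ∈ {∞, 2, 3, 5, 7, 11, 17, 19, 29, 31, 37, 47}.
v=2: v_2(a)=-2, v_2(b)=-8; units ≡ 7, 5 (mod 8); ε·ε+αω+βω = 1·0+-2·1+-8·0 ≡ 0  ⇒  (a,b)_2 = +1.
v=11: a=11^0·(≡4), b=11^1·(≡9) mod 11; (4|11)=+1, (9|11)=+1; (−1)^{0·1·5}·(+1)^1·(+1)^0 = +1.
v=37: a=37^2·(≡26), b=37^2·(≡34) mod 37; (26|37)=+1, (34|37)=+1; (−1)^{2·2·18}·(+1)^2·(+1)^2 = +1.
v=5: a=5^-2·(≡1), b=5^0·(≡1) mod 5; (1|5)=+1, (1|5)=+1; (−1)^{-2·0·2}·(+1)^0·(+1)^-2 = +1.
v=29: a=29^1·(≡3), b=29^2·(≡24) mod 29; (3|29)=-1, (24|29)=+1; (−1)^{1·2·14}·(-1)^2·(+1)^1 = +1.
v=7: a=7^0·(≡6), b=7^2·(≡2) mod 7; (6|7)=-1, (2|7)=+1; (−1)^{0·2·3}·(-1)^2·(+1)^0 = +1.
v=31: a=31^0·(≡3), b=31^1·(≡22) mod 31; (3|31)=-1, (22|31)=-1; (−1)^{0·1·15}·(-1)^1·(-1)^0 = -1.
v=17: a=17^0·(≡10), b=17^1·(≡15) mod 17; (10|17)=-1, (15|17)=+1; (−1)^{0·1·8}·(-1)^1·(+1)^0 = -1.
v=47: a=47^0·(≡1), b=47^1·(≡45) mod 47; (1|47)=+1, (45|47)=-1; (−1)^{0·1·23}·(+1)^1·(-1)^0 = +1.
v=∞: 551 > 0 and -272459 < 0  ⇒  (a,b)_∞ = +1.
v=19: a=19^1·(≡8), b=19^2·(≡16) mod 19; (8|19)=-1, (16|19)=+1; (−1)^{1·2·9}·(-1)^2·(+1)^1 = +1.
v=3: a=3^-4·(≡2), b=3^-4·(≡1) mod 3; (2|3)=-1, (1|3)=+1; (−1)^{-4·-4·1}·(-1)^-4·(+1)^-4 = +1.
(551, -272459 / ℚ) ramifies at {17, 31}: a division algebra.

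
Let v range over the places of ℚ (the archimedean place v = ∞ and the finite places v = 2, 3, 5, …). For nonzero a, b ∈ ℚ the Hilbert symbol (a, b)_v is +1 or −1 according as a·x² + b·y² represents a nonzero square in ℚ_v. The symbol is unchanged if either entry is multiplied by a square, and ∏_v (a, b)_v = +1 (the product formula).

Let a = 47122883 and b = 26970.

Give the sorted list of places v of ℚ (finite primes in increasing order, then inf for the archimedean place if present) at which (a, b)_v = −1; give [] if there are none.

[2, 3, 5, 23, 29, 31]

(a, b) ≡ (47122883, 26970) mod (ℚ^×)²; places V = {2, 3, 5, 23, 29, 31, 43, 53, ∞}.
(a,b)_2: α=0, β=1; u≡3, v≡5 (mod 8); ε(u)ε(v)=1·0, αω(v)=0·1, βω(u)=1·1; sum ≡ 1  ⇒  -1.
(a,b)_23: α=1, u≡4; β=0, v≡14 (mod 23); (4|23)=+1, (14|23)=-1; sign (−1)^0·+1^0·-1^1 = -1.
(a,b)_5: α=0, u≡3; β=1, v≡4 (mod 5); (3|5)=-1, (4|5)=+1; sign (−1)^0·-1^1·+1^0 = -1.
(a,b)_53: α=1, u≡36; β=0, v≡46 (mod 53); (36|53)=+1, (46|53)=+1; sign (−1)^0·+1^0·+1^1 = +1.
(a,b)_29: α=1, u≡28; β=1, v≡2 (mod 29); (28|29)=+1, (2|29)=-1; sign (−1)^0·+1^1·-1^1 = -1.
(a,b)_3: α=0, u≡2; β=1, v≡2 (mod 3); (2|3)=-1, (2|3)=-1; sign (−1)^0·-1^1·-1^0 = -1.
(a,b)_43: α=1, u≡26; β=0, v≡9 (mod 43); (26|43)=-1, (9|43)=+1; sign (−1)^0·-1^0·+1^1 = +1.
(a,b)_31: α=1, u≡8; β=1, v≡2 (mod 31); (8|31)=+1, (2|31)=+1; sign (−1)^1·+1^1·+1^1 = -1.
(a,b)_∞: sgn(47122883)=+, sgn(26970)=+, so +1.
Ram(47122883, 26970) = {2, 3, 5, 23, 29, 31}; no ℚ_2-point on the conic.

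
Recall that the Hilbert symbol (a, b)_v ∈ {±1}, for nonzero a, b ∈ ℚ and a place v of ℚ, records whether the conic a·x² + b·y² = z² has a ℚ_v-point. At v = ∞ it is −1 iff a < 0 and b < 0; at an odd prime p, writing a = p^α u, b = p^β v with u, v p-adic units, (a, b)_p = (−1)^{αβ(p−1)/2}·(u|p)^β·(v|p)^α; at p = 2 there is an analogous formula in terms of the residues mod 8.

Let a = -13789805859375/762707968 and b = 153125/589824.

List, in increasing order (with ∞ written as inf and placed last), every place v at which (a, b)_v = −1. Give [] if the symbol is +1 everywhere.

[2, 3]

Mod squares: a ≡ -1914, b ≡ 5. Check v ∈ {∞, 2, 3, 5, 7, 11, 13, 23, 29}.
v=7: a=7^4·(≡2), b=7^2·(≡6) mod 7; (2|7)=+1, (6|7)=-1; (−1)^{4·2·3}·(+1)^2·(-1)^4 = +1.
v=∞: -1914 < 0 and 5 > 0  ⇒  (a,b)_∞ = +1.
v=29: a=29^1·(≡2), b=29^0·(≡20) mod 29; (2|29)=-1, (20|29)=+1; (−1)^{1·0·14}·(-1)^0·(+1)^1 = +1.
v=2: v_2(a)=-17, v_2(b)=-16; units ≡ 3, 5 (mod 8); ε·ε+αω+βω = 1·0+-17·1+-16·1 ≡ 1  ⇒  (a,b)_2 = -1.
v=23: a=23^-2·(≡4), b=23^0·(≡5) mod 23; (4|23)=+1, (5|23)=-1; (−1)^{-2·0·11}·(+1)^0·(-1)^-2 = +1.
v=11: a=11^-1·(≡10), b=11^0·(≡4) mod 11; (10|11)=-1, (4|11)=+1; (−1)^{-1·0·5}·(-1)^0·(+1)^-1 = +1.
v=3: a=3^1·(≡1), b=3^-2·(≡2) mod 3; (1|3)=+1, (2|3)=-1; (−1)^{1·-2·1}·(+1)^-2·(-1)^1 = -1.
v=5: a=5^8·(≡4), b=5^5·(≡1) mod 5; (4|5)=+1, (1|5)=+1; (−1)^{8·5·2}·(+1)^5·(+1)^8 = +1.
v=13: a=13^2·(≡4), b=13^0·(≡11) mod 13; (4|13)=+1, (11|13)=-1; (−1)^{2·0·6}·(+1)^0·(-1)^2 = +1.
Ram(-1914, 5) = {2, 3}; no ℚ_2-point on the conic.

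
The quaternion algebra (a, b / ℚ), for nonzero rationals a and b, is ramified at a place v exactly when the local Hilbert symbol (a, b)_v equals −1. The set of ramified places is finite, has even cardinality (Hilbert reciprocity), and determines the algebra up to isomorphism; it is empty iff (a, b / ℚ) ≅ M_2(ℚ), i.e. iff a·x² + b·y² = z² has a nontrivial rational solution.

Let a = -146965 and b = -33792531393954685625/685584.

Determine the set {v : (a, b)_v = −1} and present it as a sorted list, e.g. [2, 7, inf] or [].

[2, 5, 13, 17, 19, inf]

(a, b) ≡ (-146965, -29393) mod (ℚ^×)²; places V = {2, 3, 5, 7, 13, 17, 19, 23, ∞}.
(a,b)_17: α=1, u≡8; β=5, v≡6 (mod 17); (8|17)=+1, (6|17)=-1; sign (−1)^0·+1^5·-1^1 = -1.
(a,b)_13: α=1, u≡5; β=3, v≡1 (mod 13); (5|13)=-1, (1|13)=+1; sign (−1)^0·-1^3·+1^1 = -1.
(a,b)_∞: sgn(-146965)=−, sgn(-29393)=−, so -1.
(a,b)_2: α=0, β=-4; u≡3, v≡7 (mod 8); ε(u)ε(v)=1·1, αω(v)=0·0, βω(u)=-4·1; sum ≡ 1  ⇒  -1.
(a,b)_7: α=1, u≡5; β=1, v≡4 (mod 7); (5|7)=-1, (4|7)=+1; sign (−1)^1·-1^1·+1^1 = +1.
(a,b)_5: α=1, u≡2; β=4, v≡2 (mod 5); (2|5)=-1, (2|5)=-1; sign (−1)^0·-1^4·-1^1 = -1.
(a,b)_23: α=0, u≡5; β=-2, v≡4 (mod 23); (5|23)=-1, (4|23)=+1; sign (−1)^0·-1^-2·+1^0 = +1.
(a,b)_19: α=1, u≡17; β=5, v≡11 (mod 19); (17|19)=+1, (11|19)=+1; sign (−1)^1·+1^5·+1^1 = -1.
(a,b)_3: α=0, u≡2; β=-4, v≡1 (mod 3); (2|3)=-1, (1|3)=+1; sign (−1)^0·-1^-4·+1^0 = +1.
(-146965, -29393 / ℚ) ramifies at {2, 5, 13, 17, 19, ∞}: a division algebra.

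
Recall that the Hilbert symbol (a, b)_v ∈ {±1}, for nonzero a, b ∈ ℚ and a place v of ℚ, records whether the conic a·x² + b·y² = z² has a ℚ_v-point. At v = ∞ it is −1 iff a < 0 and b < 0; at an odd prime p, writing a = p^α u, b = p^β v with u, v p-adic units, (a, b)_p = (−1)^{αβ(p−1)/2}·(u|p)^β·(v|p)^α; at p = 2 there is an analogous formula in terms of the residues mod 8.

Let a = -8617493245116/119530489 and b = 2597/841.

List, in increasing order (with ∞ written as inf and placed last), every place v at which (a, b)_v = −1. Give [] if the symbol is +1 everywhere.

[3, 41]

(a, b) ≡ (-6519, 53) mod (ℚ^×)²; places V = {2, 3, 7, 13, 29, 41, 53, ∞}.
(a,b)_29: α=-4, u≡16; β=-2, v≡16 (mod 29); (16|29)=+1, (16|29)=+1; sign (−1)^0·+1^-2·+1^-4 = +1.
(a,b)_2: α=2, β=0; u≡1, v≡5 (mod 8); ε(u)ε(v)=0·0, αω(v)=2·1, βω(u)=0·0; sum ≡ 0  ⇒  +1.
(a,b)_53: α=3, u≡29; β=1, v≡46 (mod 53); (29|53)=+1, (46|53)=+1; sign (−1)^0·+1^1·+1^3 = +1.
(a,b)_∞: sgn(-6519)=−, sgn(53)=+, so +1.
(a,b)_7: α=6, u≡5; β=2, v≡4 (mod 7); (5|7)=-1, (4|7)=+1; sign (−1)^0·-1^2·+1^6 = +1.
(a,b)_3: α=1, u≡2; β=0, v≡2 (mod 3); (2|3)=-1, (2|3)=-1; sign (−1)^0·-1^0·-1^1 = -1.
(a,b)_41: α=1, u≡37; β=0, v≡28 (mod 41); (37|41)=+1, (28|41)=-1; sign (−1)^0·+1^0·-1^1 = -1.
(a,b)_13: α=-2, u≡8; β=0, v≡4 (mod 13); (8|13)=-1, (4|13)=+1; sign (−1)^0·-1^0·+1^-2 = +1.
|Ram(-6519, 53)| = 2, even; anisotropic at {3, 41}.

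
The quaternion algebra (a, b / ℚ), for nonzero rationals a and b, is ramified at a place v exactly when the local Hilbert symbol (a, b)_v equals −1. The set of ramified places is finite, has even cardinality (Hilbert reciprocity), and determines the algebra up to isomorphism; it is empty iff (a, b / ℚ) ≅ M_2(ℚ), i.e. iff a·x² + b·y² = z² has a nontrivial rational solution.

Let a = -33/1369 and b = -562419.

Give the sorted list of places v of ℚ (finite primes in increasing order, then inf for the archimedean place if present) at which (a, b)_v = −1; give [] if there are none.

[3, 11, 13, inf]

(a, b) ≡ (-33, -62491) mod (ℚ^×)²; places V = {2, 3, 11, 13, 19, 23, 37, ∞}.
(a,b)_13: α=0, u≡8; β=1, v≡1 (mod 13); (8|13)=-1, (1|13)=+1; sign (−1)^0·-1^1·+1^0 = -1.
(a,b)_19: α=0, u≡5; β=1, v≡1 (mod 19); (5|19)=+1, (1|19)=+1; sign (−1)^0·+1^1·+1^0 = +1.
(a,b)_∞: sgn(-33)=−, sgn(-62491)=−, so -1.
(a,b)_2: α=0, β=0; u≡7, v≡5 (mod 8); ε(u)ε(v)=1·0, αω(v)=0·1, βω(u)=0·0; sum ≡ 0  ⇒  +1.
(a,b)_3: α=1, u≡1; β=2, v≡2 (mod 3); (1|3)=+1, (2|3)=-1; sign (−1)^0·+1^2·-1^1 = -1.
(a,b)_11: α=1, u≡6; β=1, v≡10 (mod 11); (6|11)=-1, (10|11)=-1; sign (−1)^1·-1^1·-1^1 = -1.
(a,b)_37: α=-2, u≡4; β=0, v≡18 (mod 37); (4|37)=+1, (18|37)=-1; sign (−1)^0·+1^0·-1^-2 = +1.
(a,b)_23: α=0, u≡3; β=1, v≡19 (mod 23); (3|23)=+1, (19|23)=-1; sign (−1)^0·+1^1·-1^0 = +1.
(-33, -62491 / ℚ) ramifies at {3, 11, 13, ∞}: a division algebra.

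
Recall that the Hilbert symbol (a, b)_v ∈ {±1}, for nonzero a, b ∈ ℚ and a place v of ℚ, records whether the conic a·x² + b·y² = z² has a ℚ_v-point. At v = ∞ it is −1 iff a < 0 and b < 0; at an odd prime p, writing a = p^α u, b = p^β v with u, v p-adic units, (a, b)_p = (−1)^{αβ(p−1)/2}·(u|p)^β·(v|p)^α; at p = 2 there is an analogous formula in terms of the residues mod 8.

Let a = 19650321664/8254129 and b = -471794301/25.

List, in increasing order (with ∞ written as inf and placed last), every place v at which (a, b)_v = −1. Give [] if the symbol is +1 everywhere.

[11, 31]

Mod squares: a ≡ 589, b ≡ -6061. Check v ∈ {∞, 2, 3, 5, 11, 13, 17, 19, 29, 31}.
v=11: a=11^0·(≡7), b=11^1·(≡2) mod 11; (7|11)=-1, (2|11)=-1; (−1)^{0·1·5}·(-1)^1·(-1)^0 = -1.
v=3: a=3^0·(≡1), b=3^4·(≡2) mod 3; (1|3)=+1, (2|3)=-1; (−1)^{0·4·1}·(+1)^4·(-1)^0 = +1.
v=17: a=17^-2·(≡6), b=17^0·(≡15) mod 17; (6|17)=-1, (15|17)=+1; (−1)^{-2·0·8}·(-1)^0·(+1)^-2 = +1.
v=∞: 589 > 0 and -6061 < 0  ⇒  (a,b)_∞ = +1.
v=5: a=5^0·(≡1), b=5^-2·(≡4) mod 5; (1|5)=+1, (4|5)=+1; (−1)^{0·-2·2}·(+1)^-2·(+1)^0 = +1.
v=19: a=19^5·(≡2), b=19^1·(≡5) mod 19; (2|19)=-1, (5|19)=+1; (−1)^{5·1·9}·(-1)^1·(+1)^5 = +1.
v=2: v_2(a)=8, v_2(b)=0; units ≡ 5, 3 (mod 8); ε·ε+αω+βω = 0·1+8·1+0·1 ≡ 0  ⇒  (a,b)_2 = +1.
v=31: a=31^1·(≡19), b=31^2·(≡30) mod 31; (19|31)=+1, (30|31)=-1; (−1)^{1·2·15}·(+1)^2·(-1)^1 = -1.
v=13: a=13^-4·(≡4), b=13^0·(≡4) mod 13; (4|13)=+1, (4|13)=+1; (−1)^{-4·0·6}·(+1)^0·(+1)^-4 = +1.
v=29: a=29^0·(≡20), b=29^1·(≡22) mod 29; (20|29)=+1, (22|29)=+1; (−1)^{0·1·14}·(+1)^1·(+1)^0 = +1.
(589, -6061 / ℚ) ramifies at {11, 31}: a division algebra.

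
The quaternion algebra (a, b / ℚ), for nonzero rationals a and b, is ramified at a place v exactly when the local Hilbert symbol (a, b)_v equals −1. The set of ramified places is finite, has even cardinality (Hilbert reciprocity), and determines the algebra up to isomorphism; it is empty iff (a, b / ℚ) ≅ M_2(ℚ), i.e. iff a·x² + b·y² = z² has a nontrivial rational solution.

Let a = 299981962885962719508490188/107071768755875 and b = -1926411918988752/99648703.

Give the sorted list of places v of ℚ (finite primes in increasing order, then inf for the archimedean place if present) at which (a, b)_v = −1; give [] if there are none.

Mod squares: a ≡ 105, b ≡ -91. Check v ∈ {∞, 2, 3, 5, 7, 11, 13, 19, 37, 41, 59}.
v=13: a=13^2·(≡9), b=13^3·(≡5) mod 13; (9|13)=+1, (5|13)=-1; (−1)^{2·3·6}·(+1)^3·(-1)^2 = +1.
v=7: a=7^-5·(≡2), b=7^-7·(≡4) mod 7; (2|7)=+1, (4|7)=+1; (−1)^{-5·-7·3}·(+1)^-7·(+1)^-5 = -1.
v=59: a=59^-2·(≡20), b=59^0·(≡35) mod 59; (20|59)=+1, (35|59)=+1; (−1)^{-2·0·29}·(+1)^0·(+1)^-2 = +1.
v=3: a=3^7·(≡2), b=3^4·(≡2) mod 3; (2|3)=-1, (2|3)=-1; (−1)^{7·4·1}·(-1)^4·(-1)^7 = -1.
v=19: a=19^6·(≡2), b=19^2·(≡6) mod 19; (2|19)=-1, (6|19)=+1; (−1)^{6·2·9}·(-1)^2·(+1)^6 = +1.
v=37: a=37^6·(≡31), b=37^4·(≡18) mod 37; (31|37)=-1, (18|37)=-1; (−1)^{6·4·18}·(-1)^4·(-1)^6 = +1.
v=∞: 105 > 0 and -91 < 0  ⇒  (a,b)_∞ = +1.
v=2: v_2(a)=2, v_2(b)=4; units ≡ 1, 5 (mod 8); ε·ε+αω+βω = 0·0+2·1+4·0 ≡ 0  ⇒  (a,b)_2 = +1.
v=11: a=11^-4·(≡10), b=11^-2·(≡6) mod 11; (10|11)=-1, (6|11)=-1; (−1)^{-4·-2·5}·(-1)^-2·(-1)^-4 = +1.
v=41: a=41^2·(≡1), b=41^0·(≡16) mod 41; (1|41)=+1, (16|41)=+1; (−1)^{2·0·20}·(+1)^0·(+1)^2 = +1.
v=5: a=5^-3·(≡4), b=5^0·(≡1) mod 5; (4|5)=+1, (1|5)=+1; (−1)^{-3·0·2}·(+1)^0·(+1)^-3 = +1.
Ram(105, -91) = {3, 7}; no ℚ_3-point on the conic.

[3, 7]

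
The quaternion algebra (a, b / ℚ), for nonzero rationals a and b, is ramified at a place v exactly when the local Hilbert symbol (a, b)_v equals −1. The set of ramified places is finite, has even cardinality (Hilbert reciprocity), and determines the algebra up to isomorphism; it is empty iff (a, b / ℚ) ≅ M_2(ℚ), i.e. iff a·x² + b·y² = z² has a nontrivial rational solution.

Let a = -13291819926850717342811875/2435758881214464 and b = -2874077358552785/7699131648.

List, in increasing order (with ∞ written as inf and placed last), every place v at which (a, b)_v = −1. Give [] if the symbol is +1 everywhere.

Mod squares: a ≡ -19, b ≡ -8645. Check v ∈ {∞, 2, 3, 5, 7, 11, 13, 19, 29}.
v=3: a=3^-6·(≡2), b=3^-4·(≡1) mod 3; (2|3)=-1, (1|3)=+1; (−1)^{-6·-4·1}·(-1)^-4·(+1)^-6 = +1.
v=∞: -19 < 0 and -8645 < 0  ⇒  (a,b)_∞ = -1.
v=5: a=5^4·(≡4), b=5^1·(≡1) mod 5; (4|5)=+1, (1|5)=+1; (−1)^{4·1·2}·(+1)^1·(+1)^4 = +1.
v=19: a=19^5·(≡14), b=19^3·(≡16) mod 19; (14|19)=-1, (16|19)=+1; (−1)^{5·3·9}·(-1)^3·(+1)^5 = +1.
v=2: v_2(a)=-12, v_2(b)=-8; units ≡ 5, 3 (mod 8); ε·ε+αω+βω = 0·1+-12·1+-8·1 ≡ 0  ⇒  (a,b)_2 = +1.
v=11: a=11^6·(≡3), b=11^2·(≡9) mod 11; (3|11)=+1, (9|11)=+1; (−1)^{6·2·5}·(+1)^2·(+1)^6 = +1.
v=7: a=7^8·(≡1), b=7^7·(≡2) mod 7; (1|7)=+1, (2|7)=+1; (−1)^{8·7·3}·(+1)^7·(+1)^8 = +1.
v=29: a=29^2·(≡18), b=29^2·(≡10) mod 29; (18|29)=-1, (10|29)=-1; (−1)^{2·2·14}·(-1)^2·(-1)^2 = +1.
v=13: a=13^-8·(≡2), b=13^-5·(≡5) mod 13; (2|13)=-1, (5|13)=-1; (−1)^{-8·-5·6}·(-1)^-5·(-1)^-8 = -1.
Ram(-19, -8645) = {13, ∞}; no ℚ_13-point on the conic.

[13, inf]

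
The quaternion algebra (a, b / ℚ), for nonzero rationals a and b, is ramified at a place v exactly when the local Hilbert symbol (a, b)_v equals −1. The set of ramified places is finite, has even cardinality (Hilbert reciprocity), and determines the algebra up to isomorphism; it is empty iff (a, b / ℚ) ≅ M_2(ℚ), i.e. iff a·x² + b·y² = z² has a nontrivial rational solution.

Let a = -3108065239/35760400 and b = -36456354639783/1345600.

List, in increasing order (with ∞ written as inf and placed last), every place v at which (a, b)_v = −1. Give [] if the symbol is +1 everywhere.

(a, b) ≡ (-31, -247) mod (ℚ^×)²; places V = {2, 3, 5, 13, 17, 19, 23, 29, 31, ∞}.
(a,b)_13: α=-2, u≡6; β=1, v≡2 (mod 13); (6|13)=-1, (2|13)=-1; sign (−1)^0·-1^1·-1^-2 = -1.
(a,b)_3: α=0, u≡2; β=12, v≡2 (mod 3); (2|3)=-1, (2|3)=-1; sign (−1)^0·-1^12·-1^0 = +1.
(a,b)_29: α=0, u≡19; β=-2, v≡18 (mod 29); (19|29)=-1, (18|29)=-1; sign (−1)^0·-1^-2·-1^0 = +1.
(a,b)_23: α=-2, u≡21; β=0, v≡9 (mod 23); (21|23)=-1, (9|23)=+1; sign (−1)^0·-1^0·+1^-2 = +1.
(a,b)_17: α=2, u≡11; β=2, v≡1 (mod 17); (11|17)=-1, (1|17)=+1; sign (−1)^0·-1^2·+1^2 = +1.
(a,b)_∞: sgn(-31)=−, sgn(-247)=−, so -1.
(a,b)_19: α=2, u≡7; β=1, v≡16 (mod 19); (7|19)=+1, (16|19)=+1; sign (−1)^0·+1^1·+1^2 = +1.
(a,b)_5: α=-2, u≡1; β=-2, v≡3 (mod 5); (1|5)=+1, (3|5)=-1; sign (−1)^0·+1^-2·-1^-2 = +1.
(a,b)_31: α=3, u≡26; β=2, v≡19 (mod 31); (26|31)=-1, (19|31)=+1; sign (−1)^0·-1^2·+1^3 = +1.
(a,b)_2: α=-4, β=-6; u≡1, v≡1 (mod 8); ε(u)ε(v)=0·0, αω(v)=-4·0, βω(u)=-6·0; sum ≡ 0  ⇒  +1.
|Ram(-31, -247)| = 2, even; anisotropic at {13, ∞}.

[13, inf]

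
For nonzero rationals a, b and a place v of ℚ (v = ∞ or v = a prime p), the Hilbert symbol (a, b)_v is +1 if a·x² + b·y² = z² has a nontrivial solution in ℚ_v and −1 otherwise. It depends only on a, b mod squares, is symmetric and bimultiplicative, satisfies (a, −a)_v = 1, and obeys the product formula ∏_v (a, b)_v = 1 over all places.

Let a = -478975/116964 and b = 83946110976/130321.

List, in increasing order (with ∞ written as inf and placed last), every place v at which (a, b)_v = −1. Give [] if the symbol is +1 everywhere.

[17, 23]

(a, b) ≡ (-391, 35581) mod (ℚ^×)²; places V = {2, 3, 5, 7, 13, 17, 19, 23, ∞}.
(a,b)_17: α=1, u≡7; β=1, v≡13 (mod 17); (7|17)=-1, (13|17)=+1; sign (−1)^0·-1^1·+1^1 = -1.
(a,b)_3: α=-4, u≡2; β=2, v≡1 (mod 3); (2|3)=-1, (1|3)=+1; sign (−1)^0·-1^2·+1^-4 = +1.
(a,b)_13: α=0, u≡12; β=1, v≡6 (mod 13); (12|13)=+1, (6|13)=-1; sign (−1)^0·+1^1·-1^0 = +1.
(a,b)_7: α=2, u≡4; β=1, v≡1 (mod 7); (4|7)=+1, (1|7)=+1; sign (−1)^0·+1^1·+1^2 = +1.
(a,b)_19: α=-2, u≡15; β=-4, v≡3 (mod 19); (15|19)=-1, (3|19)=-1; sign (−1)^0·-1^-4·-1^-2 = +1.
(a,b)_∞: sgn(-391)=−, sgn(35581)=+, so +1.
(a,b)_2: α=-2, β=18; u≡1, v≡5 (mod 8); ε(u)ε(v)=0·0, αω(v)=-2·1, βω(u)=18·0; sum ≡ 0  ⇒  +1.
(a,b)_5: α=2, u≡4; β=0, v≡1 (mod 5); (4|5)=+1, (1|5)=+1; sign (−1)^0·+1^0·+1^2 = +1.
(a,b)_23: α=1, u≡4; β=1, v≡4 (mod 23); (4|23)=+1, (4|23)=+1; sign (−1)^1·+1^1·+1^1 = -1.
Ram(-391, 35581) = {17, 23}; no ℚ_17-point on the conic.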